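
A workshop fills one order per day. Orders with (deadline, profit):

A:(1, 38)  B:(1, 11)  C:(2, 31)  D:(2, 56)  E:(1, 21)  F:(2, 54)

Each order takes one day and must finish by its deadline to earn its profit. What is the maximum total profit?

110

Profit order: D=56 F=54 A=38 C=31 E=21 B=11
Assign: D→slot 2, F→slot 1, A skipped, C skipped, E skipped, B skipped.
Slots: [1:F] [2:D]
Profit = 54 + 56 = 110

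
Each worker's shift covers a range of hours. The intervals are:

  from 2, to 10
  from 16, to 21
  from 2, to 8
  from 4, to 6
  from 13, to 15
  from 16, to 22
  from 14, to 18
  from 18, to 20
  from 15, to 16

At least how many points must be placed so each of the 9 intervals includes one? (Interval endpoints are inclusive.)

Sort by right endpoint; whenever an interval is uncovered, place a point at its right end.
By right end: [4,6]  [2,8]  [2,10]  [13,15]  [15,16]  [14,18]  [18,20]  [16,21]  [16,22]
[4,6] uncovered → point at 6; [13,15] uncovered → point at 15; [18,20] uncovered → point at 20.
Points: 6, 15, 20 (3 total).

3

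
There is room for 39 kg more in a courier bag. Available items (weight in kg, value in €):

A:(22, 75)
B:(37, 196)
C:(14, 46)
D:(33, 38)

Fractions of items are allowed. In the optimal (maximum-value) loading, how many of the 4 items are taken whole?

Greedy by value/weight ratio, highest first.
Order: B (196/37=5.30) > A (75/22=3.41) > C (46/14=3.29) > D (38/33=1.15)
Fill: take B (37 @ 196) → take 2/22 of A → 6.82; 39/39 used.
1 item(s) taken whole; one partial (take 2/22 of A).

1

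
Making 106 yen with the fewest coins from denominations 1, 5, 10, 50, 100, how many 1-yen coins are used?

Greedy: take as many of the largest coin as possible, then repeat with the remainder.
106 = 1×100 + 1×5 + 1×1
Count of 1: 1

1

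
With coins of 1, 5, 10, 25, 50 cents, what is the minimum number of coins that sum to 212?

Use the largest denomination that fits, subtract, and repeat.
212 − 4×50→12 − 1×10→2 − 2×1→0
Total coins = 4 + 1 + 2 = 7

7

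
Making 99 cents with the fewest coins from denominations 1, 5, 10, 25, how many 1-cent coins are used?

Use the largest denomination that fits, subtract, and repeat.
99 = 3×25 + 2×10 + 4×1
Count of 1: 4

4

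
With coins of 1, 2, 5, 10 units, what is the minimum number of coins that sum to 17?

Use the largest denomination that fits, subtract, and repeat.
17 = 1×10 + 1×5 + 1×2
Total coins = 1 + 1 + 1 = 3

3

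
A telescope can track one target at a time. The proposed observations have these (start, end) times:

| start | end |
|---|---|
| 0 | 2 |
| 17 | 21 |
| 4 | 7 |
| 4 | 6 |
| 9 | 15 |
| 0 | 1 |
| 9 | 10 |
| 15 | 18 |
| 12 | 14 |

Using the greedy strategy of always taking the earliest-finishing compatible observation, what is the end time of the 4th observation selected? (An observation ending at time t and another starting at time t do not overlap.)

By end time: (0,1), (0,2), (4,6), (4,7), (9,10), (12,14), (9,15), (15,18), (17,21).
Pick (0,1); next start ≥ 1 → (4,6); next start ≥ 6 → (9,10); next start ≥ 10 → (12,14); next start ≥ 14 → (15,18).
Selected: (0,1) (4,6) (9,10) (12,14) (15,18)

14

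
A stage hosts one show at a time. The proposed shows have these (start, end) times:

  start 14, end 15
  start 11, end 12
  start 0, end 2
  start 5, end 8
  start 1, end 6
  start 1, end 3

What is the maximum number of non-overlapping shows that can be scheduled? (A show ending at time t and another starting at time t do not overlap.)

Sorted by end: (0,2)  (1,3)  (1,6)  (5,8)  (11,12)  (14,15)
take (0,2); skip (1,3); skip (1,6); take (5,8); take (11,12); take (14,15).
Selected 4 shows.

4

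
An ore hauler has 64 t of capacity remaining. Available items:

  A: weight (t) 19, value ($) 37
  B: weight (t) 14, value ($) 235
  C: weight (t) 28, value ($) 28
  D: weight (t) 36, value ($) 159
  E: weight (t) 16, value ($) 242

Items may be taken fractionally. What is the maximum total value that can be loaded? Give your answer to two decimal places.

627.17

Ratios (sorted): B 16.79, E 15.12, D 4.42, A 1.95, C 1.00
take B (14 @ 235); take E (16 @ 242); take 34/36 of D → 150.17. Capacity used 64/64.
Total value = 627.17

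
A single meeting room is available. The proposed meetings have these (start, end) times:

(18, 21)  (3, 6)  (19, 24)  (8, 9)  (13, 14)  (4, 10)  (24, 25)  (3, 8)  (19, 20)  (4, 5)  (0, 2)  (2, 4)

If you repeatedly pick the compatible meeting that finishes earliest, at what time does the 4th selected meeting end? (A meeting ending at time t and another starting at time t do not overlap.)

9

Sorted by end: (0,2)  (2,4)  (4,5)  (3,6)  (3,8)  (8,9)  (4,10)  (13,14)  (19,20)  (18,21)  (19,24)  (24,25)
take (0,2); take (2,4); take (4,5); skip (3,8); take (8,9); take (13,14); take (19,20); take (24,25).
Selected: (0,2) (2,4) (4,5) (8,9) (13,14) (19,20) (24,25)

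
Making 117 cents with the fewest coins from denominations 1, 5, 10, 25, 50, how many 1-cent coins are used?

Greedy: take as many of the largest coin as possible, then repeat with the remainder.
117 − 2×50→17 − 1×10→7 − 1×5→2 − 2×1→0
Count of 1: 2

2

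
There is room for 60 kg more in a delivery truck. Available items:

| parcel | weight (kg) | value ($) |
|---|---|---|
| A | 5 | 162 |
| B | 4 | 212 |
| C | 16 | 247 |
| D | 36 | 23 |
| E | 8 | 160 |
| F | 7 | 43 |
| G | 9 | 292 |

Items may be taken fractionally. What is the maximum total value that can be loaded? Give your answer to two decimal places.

1123.03

Order: B (212/4=53.00) > G (292/9=32.44) > A (162/5=32.40) > E (160/8=20.00) > C (247/16=15.44) > F (43/7=6.14) > D (23/36=0.64)
Fill: take B (4 @ 212) → take G (9 @ 292) → take A (5 @ 162) → take E (8 @ 160) → take C (16 @ 247) → take F (7 @ 43) → take 11/36 of D → 7.03; 60/60 used.
Total value = 1123.03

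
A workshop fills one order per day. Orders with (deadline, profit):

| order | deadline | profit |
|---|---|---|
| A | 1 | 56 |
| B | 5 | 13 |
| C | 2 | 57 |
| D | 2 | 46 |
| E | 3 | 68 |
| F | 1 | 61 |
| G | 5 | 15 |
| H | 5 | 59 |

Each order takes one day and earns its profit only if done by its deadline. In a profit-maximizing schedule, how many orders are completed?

5

Sort by profit descending; place each in the latest free slot ≤ its deadline.
Profit order: E=68 F=61 H=59 C=57 A=56 D=46 G=15 B=13
Assign: E→slot 3, F→slot 1, H→slot 5, C→slot 2, A skipped, D skipped, G→slot 4, B skipped.
Slots: [1:F] [2:C] [3:E] [4:G] [5:H]
5 of 8 scheduled.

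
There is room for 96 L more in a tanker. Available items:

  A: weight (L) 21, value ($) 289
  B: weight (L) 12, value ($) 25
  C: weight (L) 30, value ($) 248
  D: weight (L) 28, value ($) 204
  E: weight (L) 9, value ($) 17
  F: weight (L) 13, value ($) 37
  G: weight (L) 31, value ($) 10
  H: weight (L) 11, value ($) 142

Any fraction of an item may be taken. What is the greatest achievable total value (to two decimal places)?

900.08

Greedy by value/weight ratio, highest first.
Order: A (289/21=13.76) > H (142/11=12.91) > C (248/30=8.27) > D (204/28=7.29) > F (37/13=2.85) > B (25/12=2.08) > E (17/9=1.89) > G (10/31=0.32)
Fill: take A (21 @ 289) → take H (11 @ 142) → take C (30 @ 248) → take D (28 @ 204) → take 6/13 of F → 17.08; 96/96 used.
Total value = 900.08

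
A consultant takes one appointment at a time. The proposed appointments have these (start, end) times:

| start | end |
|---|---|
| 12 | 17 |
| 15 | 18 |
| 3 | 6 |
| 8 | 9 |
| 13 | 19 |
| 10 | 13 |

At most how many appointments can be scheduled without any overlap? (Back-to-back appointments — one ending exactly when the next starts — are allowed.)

4

Sorted by end: (3,6)  (8,9)  (10,13)  (12,17)  (15,18)  (13,19)
take (3,6); take (8,9); take (10,13); take (15,18).
Selected 4 appointments.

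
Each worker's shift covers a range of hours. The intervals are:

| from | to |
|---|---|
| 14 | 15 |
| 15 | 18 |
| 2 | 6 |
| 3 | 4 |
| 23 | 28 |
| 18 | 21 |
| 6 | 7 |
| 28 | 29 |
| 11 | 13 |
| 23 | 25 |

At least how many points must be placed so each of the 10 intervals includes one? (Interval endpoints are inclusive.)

By right end: [3,4]  [2,6]  [6,7]  [11,13]  [14,15]  [15,18]  [18,21]  [23,25]  [23,28]  [28,29]
[3,4] uncovered → point at 4; [6,7] uncovered → point at 7; [11,13] uncovered → point at 13; [14,15] uncovered → point at 15; [18,21] uncovered → point at 21; [23,25] uncovered → point at 25; [28,29] uncovered → point at 29.
Points: 4, 7, 13, 15, 21, 25, 29 (7 total).

7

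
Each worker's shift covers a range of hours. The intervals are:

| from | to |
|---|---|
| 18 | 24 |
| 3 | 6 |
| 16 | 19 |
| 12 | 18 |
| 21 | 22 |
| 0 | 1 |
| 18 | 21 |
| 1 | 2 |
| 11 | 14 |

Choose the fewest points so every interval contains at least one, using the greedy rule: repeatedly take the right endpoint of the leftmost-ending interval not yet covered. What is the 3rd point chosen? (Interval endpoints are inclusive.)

14

Sort by right endpoint; whenever an interval is uncovered, place a point at its right end.
By right end: [0,1]  [1,2]  [3,6]  [11,14]  [12,18]  [16,19]  [18,21]  [21,22]  [18,24]
[0,1] uncovered → point at 1; [3,6] uncovered → point at 6; [11,14] uncovered → point at 14; [16,19] uncovered → point at 19; [21,22] uncovered → point at 22.
Points: 1, 6, 14, 19, 22 (5 total).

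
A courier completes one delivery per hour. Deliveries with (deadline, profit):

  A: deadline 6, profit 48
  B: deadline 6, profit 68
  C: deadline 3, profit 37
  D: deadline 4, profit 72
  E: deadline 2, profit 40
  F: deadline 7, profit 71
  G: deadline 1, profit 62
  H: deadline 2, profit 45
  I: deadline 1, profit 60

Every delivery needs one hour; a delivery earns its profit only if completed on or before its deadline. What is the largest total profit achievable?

Take jobs in profit order; each goes to the latest open slot no later than its deadline.
Profit order: D=72 F=71 B=68 G=62 I=60 A=48 H=45 E=40 C=37
Assign: D→slot 4, F→slot 7, B→slot 6, G→slot 1, I skipped, A→slot 5, H→slot 2, E skipped, C→slot 3.
Slots: [1:G] [2:H] [3:C] [4:D] [5:A] [6:B] [7:F]
Profit = 62 + 45 + 37 + 72 + 48 + 68 + 71 = 403

403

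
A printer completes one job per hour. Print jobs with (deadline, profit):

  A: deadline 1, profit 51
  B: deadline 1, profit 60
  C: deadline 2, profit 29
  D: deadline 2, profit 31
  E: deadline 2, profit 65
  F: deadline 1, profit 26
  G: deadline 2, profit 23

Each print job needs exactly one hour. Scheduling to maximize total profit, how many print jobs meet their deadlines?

Sort by profit descending; place each in the latest free slot ≤ its deadline.
Profit order: E=65 B=60 A=51 D=31 C=29 F=26 G=23
Assign: E→slot 2, B→slot 1, A skipped, D skipped, C skipped, F skipped, G skipped.
Slots: [1:B] [2:E]
2 of 7 scheduled.

2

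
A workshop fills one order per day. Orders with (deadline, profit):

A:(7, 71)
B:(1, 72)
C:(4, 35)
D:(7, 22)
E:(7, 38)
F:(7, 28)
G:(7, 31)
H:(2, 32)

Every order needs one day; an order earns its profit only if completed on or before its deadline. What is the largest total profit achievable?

By profit: B(d1,72), A(d7,71), E(d7,38), C(d4,35), H(d2,32), G(d7,31), F(d7,28), D(d7,22)
B→slot 1; A→slot 7; E→slot 6; C→slot 4; H→slot 2; G→slot 5; F→slot 3; D skipped.
Profit = 72 + 32 + 28 + 35 + 31 + 38 + 71 = 307

307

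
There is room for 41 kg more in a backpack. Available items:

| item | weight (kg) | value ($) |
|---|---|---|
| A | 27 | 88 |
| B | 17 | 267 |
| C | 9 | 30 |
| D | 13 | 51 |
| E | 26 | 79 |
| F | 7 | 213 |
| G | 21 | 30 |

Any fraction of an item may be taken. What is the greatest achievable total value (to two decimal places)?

544.33

Greedy by value/weight ratio, highest first.
Order: F (213/7=30.43) > B (267/17=15.71) > D (51/13=3.92) > C (30/9=3.33) > A (88/27=3.26) > E (79/26=3.04) > G (30/21=1.43)
Fill: take F (7 @ 213) → take B (17 @ 267) → take D (13 @ 51) → take 4/9 of C → 13.33; 41/41 used.
Total value = 544.33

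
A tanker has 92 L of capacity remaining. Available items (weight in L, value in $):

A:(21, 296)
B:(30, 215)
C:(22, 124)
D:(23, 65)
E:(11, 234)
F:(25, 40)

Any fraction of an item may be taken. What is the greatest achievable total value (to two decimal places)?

891.61

Sort by value per unit weight and fill in that order.
Ratios (sorted): E 21.27, A 14.10, B 7.17, C 5.64, D 2.83, F 1.60
take E (11 @ 234); take A (21 @ 296); take B (30 @ 215); take C (22 @ 124); take 8/23 of D → 22.61. Capacity used 92/92.
Total value = 891.61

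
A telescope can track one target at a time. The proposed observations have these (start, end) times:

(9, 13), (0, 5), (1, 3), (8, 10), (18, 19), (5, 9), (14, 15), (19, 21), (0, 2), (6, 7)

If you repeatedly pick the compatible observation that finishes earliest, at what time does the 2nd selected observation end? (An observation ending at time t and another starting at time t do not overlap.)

7

Greedy by earliest finish: after sorting by end time, pick each interval compatible with the last pick.
Sorted by end: (0,2)  (1,3)  (0,5)  (6,7)  (5,9)  (8,10)  (9,13)  (14,15)  (18,19)  (19,21)
take (0,2); take (6,7); take (8,10); take (14,15); take (18,19); take (19,21).
Selected: (0,2) (6,7) (8,10) (14,15) (18,19) (19,21)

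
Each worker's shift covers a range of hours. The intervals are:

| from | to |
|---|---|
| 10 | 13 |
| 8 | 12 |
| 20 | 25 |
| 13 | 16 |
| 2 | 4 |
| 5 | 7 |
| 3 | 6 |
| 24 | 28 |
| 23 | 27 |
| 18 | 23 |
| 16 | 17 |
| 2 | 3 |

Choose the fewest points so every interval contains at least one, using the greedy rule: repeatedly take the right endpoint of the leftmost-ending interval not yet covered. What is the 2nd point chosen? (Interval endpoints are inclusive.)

7

By right end: [2,3]  [2,4]  [3,6]  [5,7]  [8,12]  [10,13]  [13,16]  [16,17]  [18,23]  [20,25]  [23,27]  [24,28]
[2,3] uncovered → point at 3; [5,7] uncovered → point at 7; [8,12] uncovered → point at 12; [13,16] uncovered → point at 16; [18,23] uncovered → point at 23; [24,28] uncovered → point at 28.
Points: 3, 7, 12, 16, 23, 28 (6 total).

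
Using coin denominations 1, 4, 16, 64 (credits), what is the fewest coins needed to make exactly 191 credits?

191 = 2×64 + 3×16 + 3×4 + 3×1
Total coins = 2 + 3 + 3 + 3 = 11

11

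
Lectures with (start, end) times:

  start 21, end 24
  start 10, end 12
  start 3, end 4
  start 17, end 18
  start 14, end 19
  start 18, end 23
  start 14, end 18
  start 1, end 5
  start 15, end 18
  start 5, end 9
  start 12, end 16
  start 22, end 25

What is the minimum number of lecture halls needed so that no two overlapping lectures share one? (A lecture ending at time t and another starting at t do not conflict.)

4

The answer is the maximum number of intervals overlapping at any instant.
starts: [1, 3, 5, 10, 12, 14, 14, 15, 17, 18, 21, 22]
ends:   [4, 5, 9, 12, 16, 18, 18, 18, 19, 23, 24, 25]
s1→1 s3→2 e4→1 e5→0 s5→1 e9→0 s10→1 e12→0 s12→1 s14→2 s14→3 s15→4  — peak 4.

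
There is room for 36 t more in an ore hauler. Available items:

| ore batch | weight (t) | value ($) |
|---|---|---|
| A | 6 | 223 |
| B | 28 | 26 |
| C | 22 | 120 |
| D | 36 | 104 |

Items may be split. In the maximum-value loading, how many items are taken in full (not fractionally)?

Sort by value per unit weight and fill in that order.
Order: A (223/6=37.17) > C (120/22=5.45) > D (104/36=2.89) > B (26/28=0.93)
Fill: take A (6 @ 223) → take C (22 @ 120) → take 8/36 of D → 23.11; 36/36 used.
2 item(s) taken whole; one partial (take 8/36 of D).

2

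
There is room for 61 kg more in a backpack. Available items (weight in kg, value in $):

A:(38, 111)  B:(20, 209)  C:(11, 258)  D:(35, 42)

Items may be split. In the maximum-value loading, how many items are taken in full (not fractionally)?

2

Greedy by value/weight ratio, highest first.
Ratios (sorted): C 23.45, B 10.45, A 2.92, D 1.20
take C (11 @ 258); take B (20 @ 209); take 30/38 of A → 87.63. Capacity used 61/61.
2 item(s) taken whole; one partial (take 30/38 of A).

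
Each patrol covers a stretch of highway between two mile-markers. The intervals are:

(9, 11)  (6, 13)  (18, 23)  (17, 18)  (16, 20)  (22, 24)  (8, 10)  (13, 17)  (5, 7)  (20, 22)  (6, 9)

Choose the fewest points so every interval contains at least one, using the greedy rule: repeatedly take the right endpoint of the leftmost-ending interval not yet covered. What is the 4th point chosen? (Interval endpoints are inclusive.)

Process intervals by earliest right end; each time one isn't hit yet, stab at its right endpoint.
Sorted: [5,7] [6,9] [8,10] [9,11] [6,13] [13,17] [17,18] [16,20] [20,22] [18,23] [22,24]
{[5,7],[6,9]} hit by 7; {[8,10],[9,11],[6,13]} hit by 10; {[13,17],[17,18],[16,20]} hit by 17; {[20,22],[18,23],[22,24]} hit by 22.
Points: 7, 10, 17, 22 (4 total).

22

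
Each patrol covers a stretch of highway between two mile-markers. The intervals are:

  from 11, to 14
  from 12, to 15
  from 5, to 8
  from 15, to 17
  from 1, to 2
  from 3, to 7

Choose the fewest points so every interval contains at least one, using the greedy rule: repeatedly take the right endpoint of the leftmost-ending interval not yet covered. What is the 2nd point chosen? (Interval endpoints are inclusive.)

By right end: [1,2]  [3,7]  [5,8]  [11,14]  [12,15]  [15,17]
[1,2] uncovered → point at 2; [3,7] uncovered → point at 7; [11,14] uncovered → point at 14; [15,17] uncovered → point at 17.
Points: 2, 7, 14, 17 (4 total).

7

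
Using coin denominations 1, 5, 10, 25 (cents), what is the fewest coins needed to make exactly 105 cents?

105 − 4×25→5 − 1×5→0
Total coins = 4 + 1 = 5

5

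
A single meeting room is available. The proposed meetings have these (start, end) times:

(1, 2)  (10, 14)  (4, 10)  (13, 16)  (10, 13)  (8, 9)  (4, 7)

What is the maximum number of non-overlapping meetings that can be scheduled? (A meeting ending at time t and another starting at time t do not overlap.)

5

Sorted by end: (1,2)  (4,7)  (8,9)  (4,10)  (10,13)  (10,14)  (13,16)
take (1,2); take (4,7); take (8,9); skip (4,10); take (10,13); take (13,16).
Selected 5 meetings.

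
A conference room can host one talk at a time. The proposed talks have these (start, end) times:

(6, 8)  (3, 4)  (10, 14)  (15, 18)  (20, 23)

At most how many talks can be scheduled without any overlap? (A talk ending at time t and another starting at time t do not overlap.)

Sort by end time and greedily take each interval whose start is ≥ the last chosen end.
By end time: (3,4), (6,8), (10,14), (15,18), (20,23).
Pick (3,4); next start ≥ 4 → (6,8); next start ≥ 8 → (10,14); next start ≥ 14 → (15,18); next start ≥ 18 → (20,23).
Selected 5 talks.

5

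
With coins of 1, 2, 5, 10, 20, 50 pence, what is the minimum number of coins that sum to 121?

121 − 2×50→21 − 1×20→1 − 1×1→0
Total coins = 2 + 1 + 1 = 4

4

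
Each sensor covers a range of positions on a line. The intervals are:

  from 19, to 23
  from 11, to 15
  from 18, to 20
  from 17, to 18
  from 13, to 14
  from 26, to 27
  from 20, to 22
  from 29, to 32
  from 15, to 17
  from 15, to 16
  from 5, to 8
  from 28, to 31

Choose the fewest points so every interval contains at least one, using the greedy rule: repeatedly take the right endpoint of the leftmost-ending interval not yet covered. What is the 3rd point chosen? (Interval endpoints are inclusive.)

16

By right end: [5,8]  [13,14]  [11,15]  [15,16]  [15,17]  [17,18]  [18,20]  [20,22]  [19,23]  [26,27]  [28,31]  [29,32]
[5,8] uncovered → point at 8; [13,14] uncovered → point at 14; [15,16] uncovered → point at 16; [17,18] uncovered → point at 18; [20,22] uncovered → point at 22; [26,27] uncovered → point at 27; [28,31] uncovered → point at 31.
Points: 8, 14, 16, 18, 22, 27, 31 (7 total).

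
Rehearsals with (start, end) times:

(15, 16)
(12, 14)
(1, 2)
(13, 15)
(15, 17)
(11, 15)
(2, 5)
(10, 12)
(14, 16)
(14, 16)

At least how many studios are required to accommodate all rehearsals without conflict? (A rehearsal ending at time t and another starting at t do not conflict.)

Count concurrent intervals with a sweep; the peak is the room count.
Events (time:±→running): 1:+→1 2:-→0 2:+→1 5:-→0 10:+→1 11:+→2 12:-→1 12:+→2 13:+→3 14:-→2 14:+→3 14:+→4 … peak 4.

4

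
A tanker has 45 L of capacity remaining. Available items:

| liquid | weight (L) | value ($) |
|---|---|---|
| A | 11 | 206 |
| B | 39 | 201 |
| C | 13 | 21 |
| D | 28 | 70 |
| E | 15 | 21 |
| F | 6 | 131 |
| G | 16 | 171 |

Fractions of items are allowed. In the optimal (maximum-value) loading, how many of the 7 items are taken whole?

Sort by value per unit weight and fill in that order.
Ratios (sorted): F 21.83, A 18.73, G 10.69, B 5.15, D 2.50, C 1.62, E 1.40
take F (6 @ 131); take A (11 @ 206); take G (16 @ 171); take 12/39 of B → 61.85. Capacity used 45/45.
3 item(s) taken whole; one partial (take 12/39 of B).

3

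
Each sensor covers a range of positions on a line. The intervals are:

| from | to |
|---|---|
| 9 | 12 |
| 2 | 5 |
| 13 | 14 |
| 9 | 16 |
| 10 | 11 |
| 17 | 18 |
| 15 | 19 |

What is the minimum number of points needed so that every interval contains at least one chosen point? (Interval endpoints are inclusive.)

4

Sort by right endpoint; whenever an interval is uncovered, place a point at its right end.
By right end: [2,5]  [10,11]  [9,12]  [13,14]  [9,16]  [17,18]  [15,19]
[2,5] uncovered → point at 5; [10,11] uncovered → point at 11; [13,14] uncovered → point at 14; [17,18] uncovered → point at 18.
Points: 5, 11, 14, 18 (4 total).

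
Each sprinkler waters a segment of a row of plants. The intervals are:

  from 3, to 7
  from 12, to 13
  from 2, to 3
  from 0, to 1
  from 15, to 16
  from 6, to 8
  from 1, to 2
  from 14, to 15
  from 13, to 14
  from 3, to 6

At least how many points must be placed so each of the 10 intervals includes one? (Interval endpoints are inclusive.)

5

Sorted: [0,1] [1,2] [2,3] [3,6] [3,7] [6,8] [12,13] [13,14] [14,15] [15,16]
{[0,1],[1,2]} hit by 1; {[2,3],[3,6],[3,7]} hit by 3; {[6,8]} hit by 8; {[12,13],[13,14]} hit by 13; {[14,15],[15,16]} hit by 15.
Points: 1, 3, 8, 13, 15 (5 total).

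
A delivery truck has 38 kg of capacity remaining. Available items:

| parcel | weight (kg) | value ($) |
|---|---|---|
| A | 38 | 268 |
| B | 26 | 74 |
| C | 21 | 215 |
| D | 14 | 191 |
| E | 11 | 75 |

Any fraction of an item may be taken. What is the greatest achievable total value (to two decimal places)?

Sort by value per unit weight and fill in that order.
Order: D (191/14=13.64) > C (215/21=10.24) > A (268/38=7.05) > E (75/11=6.82) > B (74/26=2.85)
Fill: take D (14 @ 191) → take C (21 @ 215) → take 3/38 of A → 21.16; 38/38 used.
Total value = 427.16

427.16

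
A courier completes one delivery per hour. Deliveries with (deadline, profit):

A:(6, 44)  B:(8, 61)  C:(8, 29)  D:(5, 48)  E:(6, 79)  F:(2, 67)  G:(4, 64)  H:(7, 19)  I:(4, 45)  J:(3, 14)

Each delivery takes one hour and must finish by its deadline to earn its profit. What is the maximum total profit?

Take jobs in profit order; each goes to the latest open slot no later than its deadline.
By profit: E(d6,79), F(d2,67), G(d4,64), B(d8,61), D(d5,48), I(d4,45), A(d6,44), C(d8,29), H(d7,19), J(d3,14)
E→slot 6; F→slot 2; G→slot 4; B→slot 8; D→slot 5; I→slot 3; A→slot 1; C→slot 7; H skipped; J skipped.
Profit = 44 + 67 + 45 + 64 + 48 + 79 + 29 + 61 = 437

437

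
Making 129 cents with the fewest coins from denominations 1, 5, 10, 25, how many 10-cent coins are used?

Use the largest denomination that fits, subtract, and repeat.
129 = 5×25 + 4×1
Count of 10: 0

0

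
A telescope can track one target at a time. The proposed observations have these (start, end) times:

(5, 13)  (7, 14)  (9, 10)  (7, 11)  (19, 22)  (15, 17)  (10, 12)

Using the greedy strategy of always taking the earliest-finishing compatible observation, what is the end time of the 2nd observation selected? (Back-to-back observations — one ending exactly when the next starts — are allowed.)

Sorted by end: (9,10)  (7,11)  (10,12)  (5,13)  (7,14)  (15,17)  (19,22)
take (9,10); take (10,12); skip (7,14); take (15,17); take (19,22).
Selected: (9,10) (10,12) (15,17) (19,22)

12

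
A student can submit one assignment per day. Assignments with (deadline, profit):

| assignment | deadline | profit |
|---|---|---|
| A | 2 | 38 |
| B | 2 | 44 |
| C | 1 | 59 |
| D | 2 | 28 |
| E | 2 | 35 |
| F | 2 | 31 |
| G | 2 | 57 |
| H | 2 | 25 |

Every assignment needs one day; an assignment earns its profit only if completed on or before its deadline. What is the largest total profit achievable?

Profit order: C=59 G=57 B=44 A=38 E=35 F=31 D=28 H=25
Assign: C→slot 1, G→slot 2, B skipped, A skipped, E skipped, F skipped, D skipped, H skipped.
Slots: [1:C] [2:G]
Profit = 59 + 57 = 116

116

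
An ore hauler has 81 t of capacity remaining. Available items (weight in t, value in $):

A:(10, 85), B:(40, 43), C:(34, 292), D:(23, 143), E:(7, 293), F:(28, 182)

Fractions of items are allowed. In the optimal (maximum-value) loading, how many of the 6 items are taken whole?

Sort by value per unit weight and fill in that order.
Order: E (293/7=41.86) > C (292/34=8.59) > A (85/10=8.50) > F (182/28=6.50) > D (143/23=6.22) > B (43/40=1.07)
Fill: take E (7 @ 293) → take C (34 @ 292) → take A (10 @ 85) → take F (28 @ 182) → take 2/23 of D → 12.43; 81/81 used.
4 item(s) taken whole; one partial (take 2/23 of D).

4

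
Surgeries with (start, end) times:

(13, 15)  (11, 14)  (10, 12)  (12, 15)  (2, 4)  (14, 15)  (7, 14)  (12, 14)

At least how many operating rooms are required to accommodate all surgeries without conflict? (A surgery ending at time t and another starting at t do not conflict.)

5

Count concurrent intervals with a sweep; the peak is the room count.
Events (time:±→running): 2:+→1 4:-→0 7:+→1 10:+→2 11:+→3 12:-→2 12:+→3 12:+→4 13:+→5 … peak 5.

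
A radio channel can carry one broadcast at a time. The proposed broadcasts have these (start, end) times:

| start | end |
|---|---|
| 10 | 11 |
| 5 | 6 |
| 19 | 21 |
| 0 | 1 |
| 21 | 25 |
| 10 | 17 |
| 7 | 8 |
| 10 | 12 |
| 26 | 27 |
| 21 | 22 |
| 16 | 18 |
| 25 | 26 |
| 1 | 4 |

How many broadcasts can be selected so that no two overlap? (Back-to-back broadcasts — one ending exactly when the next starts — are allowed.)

Order by finish time; keep every interval that doesn't clash with the previous kept one.
Sorted by end: (0,1)  (1,4)  (5,6)  (7,8)  (10,11)  (10,12)  (10,17)  (16,18)  (19,21)  (21,22)  (21,25)  (25,26)  (26,27)
take (0,1); take (1,4); take (5,6); take (7,8); take (10,11); take (16,18); take (19,21); take (21,22); take (25,26); take (26,27).
Selected 10 broadcasts.

10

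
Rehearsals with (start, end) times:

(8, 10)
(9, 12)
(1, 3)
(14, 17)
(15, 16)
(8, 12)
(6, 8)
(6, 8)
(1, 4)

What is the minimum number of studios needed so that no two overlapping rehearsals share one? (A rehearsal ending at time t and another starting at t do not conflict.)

3

Count concurrent intervals with a sweep; the peak is the room count.
Events (time:±→running): 1:+→1 1:+→2 3:-→1 4:-→0 6:+→1 6:+→2 8:-→1 8:-→0 8:+→1 8:+→2 9:+→3 … peak 3.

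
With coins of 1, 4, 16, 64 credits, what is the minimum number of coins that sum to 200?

Greedy: take as many of the largest coin as possible, then repeat with the remainder.
200 − 3×64→8 − 2×4→0
Total coins = 3 + 2 = 5

5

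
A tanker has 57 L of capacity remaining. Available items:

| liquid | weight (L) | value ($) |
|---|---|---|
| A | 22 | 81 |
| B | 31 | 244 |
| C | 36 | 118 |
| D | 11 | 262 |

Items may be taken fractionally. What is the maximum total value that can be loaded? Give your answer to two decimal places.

561.23

Greedy by value/weight ratio, highest first.
Ratios (sorted): D 23.82, B 7.87, A 3.68, C 3.28
take D (11 @ 262); take B (31 @ 244); take 15/22 of A → 55.23. Capacity used 57/57.
Total value = 561.23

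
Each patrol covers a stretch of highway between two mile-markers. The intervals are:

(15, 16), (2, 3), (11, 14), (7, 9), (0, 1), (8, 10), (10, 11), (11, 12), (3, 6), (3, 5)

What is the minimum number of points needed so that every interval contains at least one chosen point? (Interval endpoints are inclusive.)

By right end: [0,1]  [2,3]  [3,5]  [3,6]  [7,9]  [8,10]  [10,11]  [11,12]  [11,14]  [15,16]
[0,1] uncovered → point at 1; [2,3] uncovered → point at 3; [7,9] uncovered → point at 9; [10,11] uncovered → point at 11; [15,16] uncovered → point at 16.
Points: 1, 3, 9, 11, 16 (5 total).

5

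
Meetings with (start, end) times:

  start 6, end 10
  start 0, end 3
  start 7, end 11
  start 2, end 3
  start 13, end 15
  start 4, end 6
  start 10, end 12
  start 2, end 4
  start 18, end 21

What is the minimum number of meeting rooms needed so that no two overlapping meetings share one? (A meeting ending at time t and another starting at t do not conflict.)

3

The answer is the maximum number of intervals overlapping at any instant.
Events (time:±→running): 0:+→1 2:+→2 2:+→3 … peak 3.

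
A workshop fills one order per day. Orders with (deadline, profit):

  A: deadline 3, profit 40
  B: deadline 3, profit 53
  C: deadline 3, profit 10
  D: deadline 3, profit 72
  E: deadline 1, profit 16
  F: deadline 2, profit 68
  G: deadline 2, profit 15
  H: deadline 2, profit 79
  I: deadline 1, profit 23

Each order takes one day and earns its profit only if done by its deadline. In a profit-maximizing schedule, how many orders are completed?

Sort by profit descending; place each in the latest free slot ≤ its deadline.
By profit: H(d2,79), D(d3,72), F(d2,68), B(d3,53), A(d3,40), I(d1,23), E(d1,16), G(d2,15), C(d3,10)
H→slot 2; D→slot 3; F→slot 1; B skipped; A skipped; I skipped; E skipped; G skipped; C skipped.
3 of 9 scheduled.

3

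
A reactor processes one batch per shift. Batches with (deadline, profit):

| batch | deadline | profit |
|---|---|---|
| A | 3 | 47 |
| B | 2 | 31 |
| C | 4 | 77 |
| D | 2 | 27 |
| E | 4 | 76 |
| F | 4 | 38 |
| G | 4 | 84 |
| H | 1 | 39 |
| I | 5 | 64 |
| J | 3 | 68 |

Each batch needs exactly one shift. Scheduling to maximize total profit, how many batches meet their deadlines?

Take jobs in profit order; each goes to the latest open slot no later than its deadline.
Profit order: G=84 C=77 E=76 J=68 I=64 A=47 H=39 F=38 B=31 D=27
Assign: G→slot 4, C→slot 3, E→slot 2, J→slot 1, I→slot 5, A skipped, H skipped, F skipped, B skipped, D skipped.
Slots: [1:J] [2:E] [3:C] [4:G] [5:I]
5 of 10 scheduled.

5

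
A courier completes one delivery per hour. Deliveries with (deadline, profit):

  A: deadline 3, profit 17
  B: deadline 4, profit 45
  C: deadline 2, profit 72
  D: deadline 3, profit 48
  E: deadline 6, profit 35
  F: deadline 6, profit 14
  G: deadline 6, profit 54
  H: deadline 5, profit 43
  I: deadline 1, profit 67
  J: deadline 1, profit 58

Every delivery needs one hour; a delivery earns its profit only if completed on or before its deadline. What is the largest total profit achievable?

329

Take jobs in profit order; each goes to the latest open slot no later than its deadline.
By profit: C(d2,72), I(d1,67), J(d1,58), G(d6,54), D(d3,48), B(d4,45), H(d5,43), E(d6,35), A(d3,17), F(d6,14)
C→slot 2; I→slot 1; J skipped; G→slot 6; D→slot 3; B→slot 4; H→slot 5; E skipped; A skipped; F skipped.
Profit = 67 + 72 + 48 + 45 + 43 + 54 = 329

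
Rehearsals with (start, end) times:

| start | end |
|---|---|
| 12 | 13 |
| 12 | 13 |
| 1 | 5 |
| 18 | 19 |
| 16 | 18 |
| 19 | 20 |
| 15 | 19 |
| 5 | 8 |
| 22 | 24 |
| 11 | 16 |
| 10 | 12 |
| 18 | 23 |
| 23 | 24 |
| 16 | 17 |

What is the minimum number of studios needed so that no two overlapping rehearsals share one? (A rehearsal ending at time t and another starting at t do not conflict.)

3

Count concurrent intervals with a sweep; the peak is the room count.
starts: [1, 5, 10, 11, 12, 12, 15, 16, 16, 18, 18, 19, 22, 23]
ends:   [5, 8, 12, 13, 13, 16, 17, 18, 19, 19, 20, 23, 24, 24]
s1→1 e5→0 s5→1 e8→0 s10→1 s11→2 e12→1 s12→2 s12→3  — peak 3.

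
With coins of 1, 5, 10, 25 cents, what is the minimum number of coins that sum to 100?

Use the largest denomination that fits, subtract, and repeat.
100 = 4×25
Total coins = 4 = 4

4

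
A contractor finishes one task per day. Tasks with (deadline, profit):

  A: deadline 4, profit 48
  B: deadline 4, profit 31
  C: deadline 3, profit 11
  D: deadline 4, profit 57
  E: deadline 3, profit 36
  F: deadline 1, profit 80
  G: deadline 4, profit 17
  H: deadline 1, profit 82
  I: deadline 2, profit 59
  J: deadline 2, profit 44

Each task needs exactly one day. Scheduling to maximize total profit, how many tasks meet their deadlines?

4

By profit: H(d1,82), F(d1,80), I(d2,59), D(d4,57), A(d4,48), J(d2,44), E(d3,36), B(d4,31), G(d4,17), C(d3,11)
H→slot 1; F skipped; I→slot 2; D→slot 4; A→slot 3; J skipped; E skipped; B skipped; G skipped; C skipped.
4 of 10 scheduled.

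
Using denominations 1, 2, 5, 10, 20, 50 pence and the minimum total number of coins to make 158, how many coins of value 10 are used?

Greedy: take as many of the largest coin as possible, then repeat with the remainder.
158 = 3×50 + 1×5 + 1×2 + 1×1
Count of 10: 0

0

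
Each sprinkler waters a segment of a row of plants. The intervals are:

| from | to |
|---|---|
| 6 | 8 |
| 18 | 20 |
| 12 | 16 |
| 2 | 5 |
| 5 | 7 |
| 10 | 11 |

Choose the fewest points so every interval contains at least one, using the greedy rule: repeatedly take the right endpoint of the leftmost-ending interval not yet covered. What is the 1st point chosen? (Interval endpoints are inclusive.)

Process intervals by earliest right end; each time one isn't hit yet, stab at its right endpoint.
Sorted: [2,5] [5,7] [6,8] [10,11] [12,16] [18,20]
{[2,5],[5,7]} hit by 5; {[6,8]} hit by 8; {[10,11]} hit by 11; {[12,16]} hit by 16; {[18,20]} hit by 20.
Points: 5, 8, 11, 16, 20 (5 total).

5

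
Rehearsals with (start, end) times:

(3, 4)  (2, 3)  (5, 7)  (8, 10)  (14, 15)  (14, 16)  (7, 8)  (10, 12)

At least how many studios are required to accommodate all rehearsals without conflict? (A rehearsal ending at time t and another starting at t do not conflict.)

starts: [2, 3, 5, 7, 8, 10, 14, 14]
ends:   [3, 4, 7, 8, 10, 12, 15, 16]
s2→1 e3→0 s3→1 e4→0 s5→1 e7→0 s7→1 e8→0 s8→1 e10→0 s10→1 e12→0 s14→1 s14→2  — peak 2.

2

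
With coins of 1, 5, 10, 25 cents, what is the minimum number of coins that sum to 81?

5

Greedy: take as many of the largest coin as possible, then repeat with the remainder.
81 − 3×25→6 − 1×5→1 − 1×1→0
Total coins = 3 + 1 + 1 = 5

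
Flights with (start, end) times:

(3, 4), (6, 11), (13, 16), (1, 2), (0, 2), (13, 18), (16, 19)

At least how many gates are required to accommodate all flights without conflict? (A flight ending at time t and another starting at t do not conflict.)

2

Events (time:±→running): 0:+→1 1:+→2 … peak 2.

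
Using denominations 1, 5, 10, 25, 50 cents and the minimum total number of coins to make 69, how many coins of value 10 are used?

Greedy: take as many of the largest coin as possible, then repeat with the remainder.
69 = 1×50 + 1×10 + 1×5 + 4×1
Count of 10: 1

1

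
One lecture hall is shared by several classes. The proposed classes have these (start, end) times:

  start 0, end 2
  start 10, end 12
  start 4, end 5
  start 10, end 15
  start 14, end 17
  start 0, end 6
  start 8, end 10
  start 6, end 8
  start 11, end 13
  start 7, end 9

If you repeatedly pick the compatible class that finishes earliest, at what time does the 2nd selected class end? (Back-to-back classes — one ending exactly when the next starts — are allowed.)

By end time: (0,2), (4,5), (0,6), (6,8), (7,9), (8,10), (10,12), (11,13), (10,15), (14,17).
Pick (0,2); next start ≥ 2 → (4,5); next start ≥ 5 → (6,8); next start ≥ 8 → (8,10); next start ≥ 10 → (10,12); next start ≥ 12 → (14,17).
Selected: (0,2) (4,5) (6,8) (8,10) (10,12) (14,17)

5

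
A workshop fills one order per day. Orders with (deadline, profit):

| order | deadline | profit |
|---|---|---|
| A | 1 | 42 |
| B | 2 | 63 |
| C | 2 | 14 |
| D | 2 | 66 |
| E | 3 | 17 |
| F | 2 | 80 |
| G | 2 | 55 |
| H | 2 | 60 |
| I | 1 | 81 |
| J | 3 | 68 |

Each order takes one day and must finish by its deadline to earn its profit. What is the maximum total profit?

229

Profit order: I=81 F=80 J=68 D=66 B=63 H=60 G=55 A=42 E=17 C=14
Assign: I→slot 1, F→slot 2, J→slot 3, D skipped, B skipped, H skipped, G skipped, A skipped, E skipped, C skipped.
Slots: [1:I] [2:F] [3:J]
Profit = 81 + 80 + 68 = 229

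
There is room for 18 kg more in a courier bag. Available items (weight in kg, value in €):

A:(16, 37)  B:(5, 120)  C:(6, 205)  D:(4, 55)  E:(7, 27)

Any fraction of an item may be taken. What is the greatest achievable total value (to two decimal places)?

391.57

Ratios (sorted): C 34.17, B 24.00, D 13.75, E 3.86, A 2.31
take C (6 @ 205); take B (5 @ 120); take D (4 @ 55); take 3/7 of E → 11.57. Capacity used 18/18.
Total value = 391.57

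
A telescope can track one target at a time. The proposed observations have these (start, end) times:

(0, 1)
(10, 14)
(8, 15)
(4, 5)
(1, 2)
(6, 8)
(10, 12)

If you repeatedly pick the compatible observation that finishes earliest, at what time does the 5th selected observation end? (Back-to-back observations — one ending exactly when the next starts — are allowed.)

12

Order by finish time; keep every interval that doesn't clash with the previous kept one.
By end time: (0,1), (1,2), (4,5), (6,8), (10,12), (10,14), (8,15).
Pick (0,1); next start ≥ 1 → (1,2); next start ≥ 2 → (4,5); next start ≥ 5 → (6,8); next start ≥ 8 → (10,12).
Selected: (0,1) (1,2) (4,5) (6,8) (10,12)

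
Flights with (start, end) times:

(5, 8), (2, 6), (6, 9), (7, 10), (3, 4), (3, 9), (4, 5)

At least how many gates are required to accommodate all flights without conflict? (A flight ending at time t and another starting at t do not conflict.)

4

Count concurrent intervals with a sweep; the peak is the room count.
Events (time:±→running): 2:+→1 3:+→2 3:+→3 4:-→2 4:+→3 5:-→2 5:+→3 6:-→2 6:+→3 7:+→4 … peak 4.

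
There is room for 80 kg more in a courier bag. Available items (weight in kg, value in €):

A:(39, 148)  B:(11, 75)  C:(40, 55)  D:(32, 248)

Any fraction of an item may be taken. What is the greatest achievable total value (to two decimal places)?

Sort by value per unit weight and fill in that order.
Order: D (248/32=7.75) > B (75/11=6.82) > A (148/39=3.79) > C (55/40=1.38)
Fill: take D (32 @ 248) → take B (11 @ 75) → take 37/39 of A → 140.41; 80/80 used.
Total value = 463.41

463.41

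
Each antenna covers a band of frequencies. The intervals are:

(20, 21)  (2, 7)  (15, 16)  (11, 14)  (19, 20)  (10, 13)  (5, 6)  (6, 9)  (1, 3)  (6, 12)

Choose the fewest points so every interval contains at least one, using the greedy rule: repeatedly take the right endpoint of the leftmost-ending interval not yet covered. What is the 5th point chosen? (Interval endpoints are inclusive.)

Sorted: [1,3] [5,6] [2,7] [6,9] [6,12] [10,13] [11,14] [15,16] [19,20] [20,21]
{[1,3]} hit by 3; {[5,6],[2,7],[6,9],[6,12]} hit by 6; {[10,13],[11,14]} hit by 13; {[15,16]} hit by 16; {[19,20],[20,21]} hit by 20.
Points: 3, 6, 13, 16, 20 (5 total).

20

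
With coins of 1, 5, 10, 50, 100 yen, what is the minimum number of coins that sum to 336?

8

336 = 3×100 + 3×10 + 1×5 + 1×1
Total coins = 3 + 3 + 1 + 1 = 8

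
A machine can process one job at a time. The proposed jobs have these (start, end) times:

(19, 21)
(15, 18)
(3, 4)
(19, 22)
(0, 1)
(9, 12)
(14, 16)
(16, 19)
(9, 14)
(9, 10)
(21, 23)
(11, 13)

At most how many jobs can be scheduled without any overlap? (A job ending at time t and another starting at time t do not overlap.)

8

Sorted by end: (0,1)  (3,4)  (9,10)  (9,12)  (11,13)  (9,14)  (14,16)  (15,18)  (16,19)  (19,21)  (19,22)  (21,23)
take (0,1); take (3,4); take (9,10); skip (9,12); take (11,13); take (14,16); skip (15,18); take (16,19); take (19,21); skip (19,22); take (21,23).
Selected 8 jobs.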